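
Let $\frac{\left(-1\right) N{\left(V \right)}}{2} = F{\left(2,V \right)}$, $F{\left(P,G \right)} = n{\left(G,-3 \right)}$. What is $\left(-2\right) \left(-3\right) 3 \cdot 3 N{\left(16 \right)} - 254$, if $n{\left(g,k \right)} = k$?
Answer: $70$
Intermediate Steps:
$F{\left(P,G \right)} = -3$
$N{\left(V \right)} = 6$ ($N{\left(V \right)} = \left(-2\right) \left(-3\right) = 6$)
$\left(-2\right) \left(-3\right) 3 \cdot 3 N{\left(16 \right)} - 254 = \left(-2\right) \left(-3\right) 3 \cdot 3 \cdot 6 - 254 = 6 \cdot 3 \cdot 3 \cdot 6 - 254 = 18 \cdot 3 \cdot 6 - 254 = 54 \cdot 6 - 254 = 324 - 254 = 70$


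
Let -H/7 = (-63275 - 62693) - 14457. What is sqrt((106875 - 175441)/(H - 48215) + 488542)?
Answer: sqrt(26679771021729065)/233690 ≈ 698.96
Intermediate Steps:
H = 982975 (H = -7*((-63275 - 62693) - 14457) = -7*(-125968 - 14457) = -7*(-140425) = 982975)
sqrt((106875 - 175441)/(H - 48215) + 488542) = sqrt((106875 - 175441)/(982975 - 48215) + 488542) = sqrt(-68566/934760 + 488542) = sqrt(-68566*1/934760 + 488542) = sqrt(-34283/467380 + 488542) = sqrt(228334725677/467380) = sqrt(26679771021729065)/233690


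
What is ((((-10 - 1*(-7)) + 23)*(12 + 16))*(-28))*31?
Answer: -486080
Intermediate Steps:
((((-10 - 1*(-7)) + 23)*(12 + 16))*(-28))*31 = ((((-10 + 7) + 23)*28)*(-28))*31 = (((-3 + 23)*28)*(-28))*31 = ((20*28)*(-28))*31 = (560*(-28))*31 = -15680*31 = -486080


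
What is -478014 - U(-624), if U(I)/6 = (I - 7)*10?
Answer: -440154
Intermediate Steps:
U(I) = -420 + 60*I (U(I) = 6*((I - 7)*10) = 6*((-7 + I)*10) = 6*(-70 + 10*I) = -420 + 60*I)
-478014 - U(-624) = -478014 - (-420 + 60*(-624)) = -478014 - (-420 - 37440) = -478014 - 1*(-37860) = -478014 + 37860 = -440154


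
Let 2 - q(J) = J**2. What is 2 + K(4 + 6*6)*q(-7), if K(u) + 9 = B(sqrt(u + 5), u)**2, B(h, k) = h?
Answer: -1690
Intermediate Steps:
q(J) = 2 - J**2
K(u) = -4 + u (K(u) = -9 + (sqrt(u + 5))**2 = -9 + (sqrt(5 + u))**2 = -9 + (5 + u) = -4 + u)
2 + K(4 + 6*6)*q(-7) = 2 + (-4 + (4 + 6*6))*(2 - 1*(-7)**2) = 2 + (-4 + (4 + 36))*(2 - 1*49) = 2 + (-4 + 40)*(2 - 49) = 2 + 36*(-47) = 2 - 1692 = -1690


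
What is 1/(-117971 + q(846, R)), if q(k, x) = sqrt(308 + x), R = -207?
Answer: -117971/13917156740 - sqrt(101)/13917156740 ≈ -8.4774e-6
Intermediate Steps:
1/(-117971 + q(846, R)) = 1/(-117971 + sqrt(308 - 207)) = 1/(-117971 + sqrt(101))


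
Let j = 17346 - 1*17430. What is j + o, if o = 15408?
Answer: 15324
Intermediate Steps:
j = -84 (j = 17346 - 17430 = -84)
j + o = -84 + 15408 = 15324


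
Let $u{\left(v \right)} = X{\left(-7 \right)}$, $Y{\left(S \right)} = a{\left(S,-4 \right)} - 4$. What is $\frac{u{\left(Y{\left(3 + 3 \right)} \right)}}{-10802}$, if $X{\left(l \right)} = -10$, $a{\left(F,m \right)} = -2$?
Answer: $\frac{5}{5401} \approx 0.00092575$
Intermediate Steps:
$Y{\left(S \right)} = -6$ ($Y{\left(S \right)} = -2 - 4 = -6$)
$u{\left(v \right)} = -10$
$\frac{u{\left(Y{\left(3 + 3 \right)} \right)}}{-10802} = - \frac{10}{-10802} = \left(-10\right) \left(- \frac{1}{10802}\right) = \frac{5}{5401}$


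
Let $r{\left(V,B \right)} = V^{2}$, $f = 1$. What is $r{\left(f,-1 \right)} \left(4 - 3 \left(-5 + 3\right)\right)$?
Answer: $10$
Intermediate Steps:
$r{\left(f,-1 \right)} \left(4 - 3 \left(-5 + 3\right)\right) = 1^{2} \left(4 - 3 \left(-5 + 3\right)\right) = 1 \left(4 - -6\right) = 1 \left(4 + 6\right) = 1 \cdot 10 = 10$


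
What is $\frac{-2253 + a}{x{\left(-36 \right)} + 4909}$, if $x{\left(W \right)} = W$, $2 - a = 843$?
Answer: $- \frac{3094}{4873} \approx -0.63493$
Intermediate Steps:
$a = -841$ ($a = 2 - 843 = -841$)
$\frac{-2253 + a}{x{\left(-36 \right)} + 4909} = \frac{-2253 - 841}{-36 + 4909} = - \frac{3094}{4873}$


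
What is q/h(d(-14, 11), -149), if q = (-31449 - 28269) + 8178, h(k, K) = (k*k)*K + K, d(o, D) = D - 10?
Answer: 25770/149 ≈ 172.95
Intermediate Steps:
d(o, D) = -10 + D
h(k, K) = K + K*k**2 (h(k, K) = k**2*K + K = K*k**2 + K = K + K*k**2)
q = -51540 (q = -59718 + 8178 = -51540)
q/h(d(-14, 11), -149) = -51540*(-1/(149*(1 + (-10 + 11)**2))) = -51540*(-1/(149*(1 + 1**2))) = -51540*(-1/(149*(1 + 1))) = -51540/((-149*2)) = -51540/(-298) = -51540*(-1/298) = 25770/149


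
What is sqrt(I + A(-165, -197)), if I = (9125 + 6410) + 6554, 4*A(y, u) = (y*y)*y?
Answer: I*sqrt(4403769)/2 ≈ 1049.3*I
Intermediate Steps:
A(y, u) = y**3/4 (A(y, u) = ((y*y)*y)/4 = (y**2*y)/4 = y**3/4)
I = 22089 (I = 15535 + 6554 = 22089)
sqrt(I + A(-165, -197)) = sqrt(22089 + (1/4)*(-165)**3) = sqrt(22089 + (1/4)*(-4492125)) = sqrt(22089 - 4492125/4) = sqrt(-4403769/4) = I*sqrt(4403769)/2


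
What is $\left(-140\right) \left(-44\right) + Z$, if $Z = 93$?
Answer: $6253$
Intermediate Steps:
$\left(-140\right) \left(-44\right) + Z = \left(-140\right) \left(-44\right) + 93 = 6160 + 93 = 6253$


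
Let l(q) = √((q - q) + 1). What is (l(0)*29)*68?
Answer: 1972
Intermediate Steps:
l(q) = 1 (l(q) = √(0 + 1) = √1 = 1)
(l(0)*29)*68 = (1*29)*68 = 29*68 = 1972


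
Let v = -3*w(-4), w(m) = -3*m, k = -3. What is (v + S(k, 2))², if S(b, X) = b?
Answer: 1521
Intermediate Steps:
v = -36 (v = -(-9)*(-4) = -3*12 = -36)
(v + S(k, 2))² = (-36 - 3)² = (-39)² = 1521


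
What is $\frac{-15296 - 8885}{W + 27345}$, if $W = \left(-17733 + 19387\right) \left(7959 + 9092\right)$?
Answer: $- \frac{24181}{28229699} \approx -0.00085658$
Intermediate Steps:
$W = 28202354$ ($W = 1654 \cdot 17051 = 28202354$)
$\frac{-15296 - 8885}{W + 27345} = \frac{-15296 - 8885}{28202354 + 27345} = - \frac{24181}{28229699}$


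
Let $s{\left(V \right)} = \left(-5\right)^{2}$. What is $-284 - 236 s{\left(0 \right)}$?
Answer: $-6184$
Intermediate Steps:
$s{\left(V \right)} = 25$
$-284 - 236 s{\left(0 \right)} = -284 - 5900 = -6184$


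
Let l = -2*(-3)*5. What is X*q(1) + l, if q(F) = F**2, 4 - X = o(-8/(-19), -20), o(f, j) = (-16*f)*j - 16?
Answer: -1610/19 ≈ -84.737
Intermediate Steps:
l = 30 (l = 6*5 = 30)
o(f, j) = -16 - 16*f*j (o(f, j) = -16*f*j - 16 = -16 - 16*f*j)
X = -2180/19 (X = 4 - (-16 - 16*(-8/(-19))*(-20)) = 4 - (-16 - 16*(-8*(-1/19))*(-20)) = 4 - (-16 - 16*8/19*(-20)) = 4 - (-16 + 2560/19) = 4 - 1*2256/19 = 4 - 2256/19 = -2180/19 ≈ -114.74)
X*q(1) + l = -2180/19*1**2 + 30 = -2180/19*1 + 30 = -2180/19 + 30 = -1610/19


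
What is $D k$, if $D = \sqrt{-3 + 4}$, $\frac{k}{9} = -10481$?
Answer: $-94329$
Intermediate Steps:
$k = -94329$ ($k = 9 \left(-10481\right) = -94329$)
$D = 1$ ($D = \sqrt{1} = 1$)
$D k = 1 \left(-94329\right) = -94329$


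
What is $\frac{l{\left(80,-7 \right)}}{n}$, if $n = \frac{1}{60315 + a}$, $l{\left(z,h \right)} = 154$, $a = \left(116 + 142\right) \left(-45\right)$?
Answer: $7500570$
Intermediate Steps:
$a = -11610$ ($a = 258 \left(-45\right) = -11610$)
$n = \frac{1}{48705}$ ($n = \frac{1}{60315 - 11610} = \frac{1}{48705} \approx 2.0532 \cdot 10^{-5}$)
$\frac{l{\left(80,-7 \right)}}{n} = 154 \frac{1}{\frac{1}{48705}} = 154 \cdot 48705 = 7500570$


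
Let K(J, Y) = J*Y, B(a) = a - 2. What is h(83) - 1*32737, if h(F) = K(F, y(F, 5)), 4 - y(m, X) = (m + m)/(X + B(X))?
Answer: -136509/4 ≈ -34127.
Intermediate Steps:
B(a) = -2 + a
y(m, X) = 4 - 2*m/(-2 + 2*X) (y(m, X) = 4 - (m + m)/(X + (-2 + X)) = 4 - 2*m/(-2 + 2*X))
h(F) = F*(4 - F/4) (h(F) = F*((-4 - F + 4*5)/(-1 + 5)) = F*((-4 - F + 20)/4) = F*((16 - F)/4) = F*(4 - F/4))
h(83) - 1*32737 = (¼)*83*(16 - 1*83) - 1*32737 = (¼)*83*(16 - 83) - 32737 = (¼)*83*(-67) - 32737 = -5561/4 - 32737 = -136509/4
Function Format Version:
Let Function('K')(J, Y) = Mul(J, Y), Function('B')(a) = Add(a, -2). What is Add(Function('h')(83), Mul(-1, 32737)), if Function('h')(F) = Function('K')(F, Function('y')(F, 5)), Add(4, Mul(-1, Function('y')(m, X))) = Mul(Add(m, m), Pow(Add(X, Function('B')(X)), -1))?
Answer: Rational(-136509, 4) ≈ -34127.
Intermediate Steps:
Function('B')(a) = Add(-2, a)
Function('y')(m, X) = Add(4, Mul(-2, m, Pow(Add(-2, Mul(2, X)), -1))) (Function('y')(m, X) = Add(4, Mul(-1, Mul(Add(m, m), Pow(Add(X, Add(-2, X)), -1)))) = Add(4, Mul(-1, Mul(Mul(2, m), Pow(Add(-2, Mul(2, X)), -1)))) = Add(4, Mul(-1, Mul(2, m, Pow(Add(-2, Mul(2, X)), -1)))) = Add(4, Mul(-2, m, Pow(Add(-2, Mul(2, X)), -1))))
Function('h')(F) = Mul(F, Add(4, Mul(Rational(-1, 4), F))) (Function('h')(F) = Mul(F, Mul(Pow(Add(-1, 5), -1), Add(-4, Mul(-1, F), Mul(4, 5)))) = Mul(F, Mul(Pow(4, -1), Add(-4, Mul(-1, F), 20))) = Mul(F, Mul(Rational(1, 4), Add(16, Mul(-1, F)))) = Mul(F, Add(4, Mul(Rational(-1, 4), F))))
Add(Function('h')(83), Mul(-1, 32737)) = Add(Mul(Rational(1, 4), 83, Add(16, Mul(-1, 83))), Mul(-1, 32737)) = Add(Mul(Rational(1, 4), 83, Add(16, -83)), -32737) = Add(Mul(Rational(1, 4), 83, -67), -32737) = Add(Rational(-5561, 4), -32737) = Rational(-136509, 4)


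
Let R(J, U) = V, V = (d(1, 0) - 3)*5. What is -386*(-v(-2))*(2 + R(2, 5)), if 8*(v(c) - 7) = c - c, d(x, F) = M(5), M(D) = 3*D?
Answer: 167524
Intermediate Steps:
d(x, F) = 15 (d(x, F) = 3*5 = 15)
V = 60 (V = (15 - 3)*5 = 12*5 = 60)
v(c) = 7 (v(c) = 7 + (c - c)/8 = 7 + (⅛)*0 = 7 + 0 = 7)
R(J, U) = 60
-386*(-v(-2))*(2 + R(2, 5)) = -386*(-1*7)*(2 + 60) = -(-2702)*62 = -386*(-434) = 167524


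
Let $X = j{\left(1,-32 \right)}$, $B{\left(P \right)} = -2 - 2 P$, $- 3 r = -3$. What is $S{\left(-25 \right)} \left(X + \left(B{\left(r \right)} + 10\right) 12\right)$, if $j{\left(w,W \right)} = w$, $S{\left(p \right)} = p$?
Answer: $-1825$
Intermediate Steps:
$r = 1$ ($r = \left(- \frac{1}{3}\right) \left(-3\right) = 1$)
$X = 1$
$S{\left(-25 \right)} \left(X + \left(B{\left(r \right)} + 10\right) 12\right) = - 25 \left(1 + \left(\left(-2 - 2\right) + 10\right) 12\right) = - 25 \left(1 + \left(-4 + 10\right) 12\right) = - 25 \left(1 + 6 \cdot 12\right) = - 25 \left(1 + 72\right) = \left(-25\right) 73 = -1825$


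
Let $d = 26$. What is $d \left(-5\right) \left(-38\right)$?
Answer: $4940$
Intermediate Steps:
$d \left(-5\right) \left(-38\right) = 26 \left(-5\right) \left(-38\right) = \left(-130\right) \left(-38\right) = 4940$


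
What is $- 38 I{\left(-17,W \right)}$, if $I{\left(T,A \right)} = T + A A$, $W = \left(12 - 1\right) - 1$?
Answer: $-3154$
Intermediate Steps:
$W = 10$ ($W = 11 - 1 = 10$)
$I{\left(T,A \right)} = T + A^{2}$
$- 38 I{\left(-17,W \right)} = - 38 \left(-17 + 10^{2}\right) = - 38 \left(-17 + 100\right) = \left(-38\right) 83 = -3154$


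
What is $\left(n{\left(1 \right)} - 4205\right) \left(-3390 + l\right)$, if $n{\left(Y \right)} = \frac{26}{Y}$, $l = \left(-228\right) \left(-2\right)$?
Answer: $12261186$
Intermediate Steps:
$l = 456$
$\left(n{\left(1 \right)} - 4205\right) \left(-3390 + l\right) = \left(\frac{26}{1} - 4205\right) \left(-3390 + 456\right) = \left(26 \cdot 1 - 4205\right) \left(-2934\right) = \left(26 - 4205\right) \left(-2934\right) = \left(-4179\right) \left(-2934\right) = 12261186$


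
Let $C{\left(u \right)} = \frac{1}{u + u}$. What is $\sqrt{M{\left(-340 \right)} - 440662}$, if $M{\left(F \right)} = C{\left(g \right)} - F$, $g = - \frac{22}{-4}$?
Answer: $\frac{i \sqrt{53278951}}{11} \approx 663.57 i$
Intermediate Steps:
$g = \frac{11}{2}$ ($g = \left(-22\right) \left(- \frac{1}{4}\right) = \frac{11}{2} \approx 5.5$)
$C{\left(u \right)} = \frac{1}{2 u}$
$M{\left(F \right)} = \frac{1}{11} - F$ ($M{\left(F \right)} = \frac{1}{2 \cdot \frac{11}{2}} - F = \frac{1}{2} \cdot \frac{2}{11} - F = \frac{1}{11} - F$)
$\sqrt{M{\left(-340 \right)} - 440662} = \sqrt{\left(\frac{1}{11} - -340\right) - 440662} = \sqrt{\left(\frac{1}{11} + 340\right) - 440662} = \sqrt{\frac{3741}{11} - 440662} = \sqrt{- \frac{4843541}{11}} = \frac{i \sqrt{53278951}}{11}$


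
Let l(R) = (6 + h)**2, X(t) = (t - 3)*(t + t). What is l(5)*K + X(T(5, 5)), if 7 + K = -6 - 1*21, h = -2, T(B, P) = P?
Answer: -524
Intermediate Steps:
X(t) = 2*t*(-3 + t) (X(t) = (-3 + t)*(2*t) = 2*t*(-3 + t))
K = -34 (K = -7 + (-6 - 1*21) = -7 + (-6 - 21) = -7 - 27 = -34)
l(R) = 16 (l(R) = (6 - 2)**2 = 4**2 = 16)
l(5)*K + X(T(5, 5)) = 16*(-34) + 2*5*(-3 + 5) = -544 + 2*5*2 = -544 + 20 = -524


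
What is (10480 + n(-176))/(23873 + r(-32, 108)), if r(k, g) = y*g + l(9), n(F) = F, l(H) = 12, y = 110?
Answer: 448/1555 ≈ 0.28810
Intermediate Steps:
r(k, g) = 12 + 110*g (r(k, g) = 110*g + 12 = 12 + 110*g)
(10480 + n(-176))/(23873 + r(-32, 108)) = (10480 - 176)/(23873 + (12 + 110*108)) = 10304/(23873 + (12 + 11880)) = 10304/(23873 + 11892) = 10304/35765 = 10304*(1/35765) = 448/1555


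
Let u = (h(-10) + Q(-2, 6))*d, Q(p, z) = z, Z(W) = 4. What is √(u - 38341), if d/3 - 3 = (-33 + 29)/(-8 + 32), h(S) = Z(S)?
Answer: 4*I*√2391 ≈ 195.59*I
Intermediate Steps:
h(S) = 4
d = 17/2 (d = 9 + 3*((-33 + 29)/(-8 + 32)) = 9 + 3*(-4/24) = 9 + 3*(-4*1/24) = 9 + 3*(-⅙) = 9 - ½ = 17/2 ≈ 8.5000)
u = 85 (u = (4 + 6)*(17/2) = 10*(17/2) = 85)
√(u - 38341) = √(85 - 38341) = √(-38256) = 4*I*√2391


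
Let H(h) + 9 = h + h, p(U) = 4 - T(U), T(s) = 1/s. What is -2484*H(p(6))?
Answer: 3312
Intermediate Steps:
T(s) = 1/s
p(U) = 4 - 1/U
H(h) = -9 + 2*h (H(h) = -9 + (h + h) = -9 + 2*h)
-2484*H(p(6)) = -2484*(-9 + 2*(4 - 1/6)) = -2484*(-9 + 2*(23/6)) = -2484*(-9 + 23/3) = -2484*(-4/3) = 3312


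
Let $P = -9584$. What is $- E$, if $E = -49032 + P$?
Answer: $58616$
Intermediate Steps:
$E = -58616$ ($E = -49032 - 9584 = -58616$)
$- E = \left(-1\right) \left(-58616\right) = 58616$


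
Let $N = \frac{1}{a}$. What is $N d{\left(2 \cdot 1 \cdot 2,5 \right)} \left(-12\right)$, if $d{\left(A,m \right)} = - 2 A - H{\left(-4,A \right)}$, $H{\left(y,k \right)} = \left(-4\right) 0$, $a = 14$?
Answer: $\frac{48}{7} \approx 6.8571$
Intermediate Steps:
$H{\left(y,k \right)} = 0$
$d{\left(A,m \right)} = - 2 A$ ($d{\left(A,m \right)} = - 2 A - 0 = - 2 A + 0 = - 2 A$)
$N = \frac{1}{14} \approx 0.071429$
$N d{\left(2 \cdot 1 \cdot 2,5 \right)} \left(-12\right) = \frac{\left(-2\right) 2 \cdot 1 \cdot 2}{14} \left(-12\right) = \frac{\left(-2\right) 2 \cdot 2}{14} \left(-12\right) = \frac{\left(-2\right) 4}{14} \left(-12\right) = \frac{1}{14} \left(-8\right) \left(-12\right) = \left(- \frac{4}{7}\right) \left(-12\right) = \frac{48}{7}$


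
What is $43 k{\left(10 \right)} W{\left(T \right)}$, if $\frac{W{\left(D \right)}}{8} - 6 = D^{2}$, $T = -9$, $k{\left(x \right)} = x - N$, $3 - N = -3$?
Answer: $119712$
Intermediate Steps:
$N = 6$ ($N = 3 - -3 = 3 + 3 = 6$)
$k{\left(x \right)} = -6 + x$ ($k{\left(x \right)} = x - 6 = -6 + x$)
$W{\left(D \right)} = 48 + 8 D^{2}$
$43 k{\left(10 \right)} W{\left(T \right)} = 43 \left(-6 + 10\right) \left(48 + 8 \left(-9\right)^{2}\right) = 43 \cdot 4 \left(48 + 8 \cdot 81\right) = 172 \left(48 + 648\right) = 172 \cdot 696 = 119712$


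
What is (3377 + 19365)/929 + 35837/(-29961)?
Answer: 648080489/27833769 ≈ 23.284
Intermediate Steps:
(3377 + 19365)/929 + 35837/(-29961) = 22742*(1/929) + 35837*(-1/29961) = 22742/929 - 35837/29961 = 648080489/27833769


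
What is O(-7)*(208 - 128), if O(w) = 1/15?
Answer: 16/3 ≈ 5.3333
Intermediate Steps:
O(w) = 1/15
O(-7)*(208 - 128) = (208 - 128)/15 = (1/15)*80 = 16/3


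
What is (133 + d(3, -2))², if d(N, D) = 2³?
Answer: 19881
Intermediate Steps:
d(N, D) = 8
(133 + d(3, -2))² = (133 + 8)² = 141² = 19881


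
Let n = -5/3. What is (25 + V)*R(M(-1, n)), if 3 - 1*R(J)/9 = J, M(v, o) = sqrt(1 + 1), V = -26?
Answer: -27 + 9*sqrt(2) ≈ -14.272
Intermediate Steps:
n = -5/3 (n = -5*1/3 = -5/3 ≈ -1.6667)
M(v, o) = sqrt(2)
R(J) = 27 - 9*J
(25 + V)*R(M(-1, n)) = (25 - 26)*(27 - 9*sqrt(2)) = -(27 - 9*sqrt(2)) = -27 + 9*sqrt(2)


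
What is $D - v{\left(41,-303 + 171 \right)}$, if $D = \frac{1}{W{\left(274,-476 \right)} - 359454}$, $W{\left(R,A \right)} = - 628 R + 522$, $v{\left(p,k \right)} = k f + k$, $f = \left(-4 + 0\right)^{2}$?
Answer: $\frac{1191572975}{531004} \approx 2244.0$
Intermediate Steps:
$f = 16$ ($f = \left(-4\right)^{2} = 16$)
$v{\left(p,k \right)} = 17 k$ ($v{\left(p,k \right)} = k 16 + k = 16 k + k = 17 k$)
$W{\left(R,A \right)} = 522 - 628 R$
$D = - \frac{1}{531004}$ ($D = \frac{1}{\left(522 - 172072\right) - 359454} = \frac{1}{-171550 - 359454} = \frac{1}{-531004} = - \frac{1}{531004} \approx -1.8832 \cdot 10^{-6}$)
$D - v{\left(41,-303 + 171 \right)} = - \frac{1}{531004} - 17 \left(-303 + 171\right) = - \frac{1}{531004} - 17 \left(-132\right) = - \frac{1}{531004} - -2244 = - \frac{1}{531004} + 2244 = \frac{1191572975}{531004}$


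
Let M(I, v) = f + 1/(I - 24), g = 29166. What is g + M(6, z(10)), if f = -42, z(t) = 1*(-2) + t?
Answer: 524231/18 ≈ 29124.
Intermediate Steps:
z(t) = -2 + t
M(I, v) = -42 + 1/(-24 + I) (M(I, v) = -42 + 1/(I - 24) = -42 + 1/(-24 + I))
g + M(6, z(10)) = 29166 + (1009 - 42*6)/(-24 + 6) = 29166 + (1009 - 252)/(-18) = 29166 - 1/18*757 = 29166 - 757/18 = 524231/18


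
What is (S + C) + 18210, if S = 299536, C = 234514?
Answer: 552260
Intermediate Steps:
(S + C) + 18210 = (299536 + 234514) + 18210 = 534050 + 18210 = 552260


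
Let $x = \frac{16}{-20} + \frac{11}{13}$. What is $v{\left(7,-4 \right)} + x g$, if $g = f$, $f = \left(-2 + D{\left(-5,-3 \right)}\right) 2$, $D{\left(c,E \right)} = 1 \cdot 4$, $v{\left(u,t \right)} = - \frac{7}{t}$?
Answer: $\frac{503}{260} \approx 1.9346$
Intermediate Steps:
$D{\left(c,E \right)} = 4$
$x = \frac{3}{65}$ ($x = 16 \left(- \frac{1}{20}\right) + 11 \cdot \frac{1}{13} = - \frac{4}{5} + \frac{11}{13} = \frac{3}{65} \approx 0.046154$)
$f = 4$ ($f = \left(-2 + 4\right) 2 = 2 \cdot 2 = 4$)
$g = 4$
$v{\left(7,-4 \right)} + x g = - \frac{7}{-4} + \frac{3}{65} \cdot 4 = \left(-7\right) \left(- \frac{1}{4}\right) + \frac{12}{65} = \frac{7}{4} + \frac{12}{65} = \frac{503}{260}$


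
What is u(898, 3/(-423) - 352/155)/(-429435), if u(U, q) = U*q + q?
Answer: 1443823/302751675 ≈ 0.0047690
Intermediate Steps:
u(U, q) = q + U*q
u(898, 3/(-423) - 352/155)/(-429435) = ((3/(-423) - 352/155)*(1 + 898))/(-429435) = ((3*(-1/423) - 352*1/155)*899)*(-1/429435) = ((-1/141 - 352/155)*899)*(-1/429435) = -49787/21855*899*(-1/429435) = -1443823/705*(-1/429435) = 1443823/302751675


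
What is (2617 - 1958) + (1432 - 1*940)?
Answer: 1151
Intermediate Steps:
(2617 - 1958) + (1432 - 1*940) = 659 + (1432 - 940) = 659 + 492 = 1151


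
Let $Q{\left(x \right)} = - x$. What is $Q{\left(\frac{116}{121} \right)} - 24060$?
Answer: $- \frac{2911376}{121} \approx -24061.0$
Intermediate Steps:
$Q{\left(\frac{116}{121} \right)} - 24060 = - \frac{116}{121} - 24060 = - \frac{2911376}{121}$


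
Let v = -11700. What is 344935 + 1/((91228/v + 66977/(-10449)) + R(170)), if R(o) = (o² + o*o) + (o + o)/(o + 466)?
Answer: 3587536411469979290/10400615800919 ≈ 3.4494e+5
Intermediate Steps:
R(o) = 2*o² + 2*o/(466 + o) (R(o) = (o² + o²) + (2*o)/(466 + o) = 2*o² + 2*o/(466 + o))
344935 + 1/((91228/v + 66977/(-10449)) + R(170)) = 344935 + 1/((91228/(-11700) + 66977/(-10449)) + 2*170*(1 + 170² + 466*170)/(466 + 170)) = 344935 + 1/((91228*(-1/11700) + 66977*(-1/10449)) + 2*170*(1 + 28900 + 79220)/636) = 344935 + 1/((-22807/2925 - 66977/10449) + 2*170*(1/636)*108121) = 344935 + 1/(-48246452/3395925 + 9190285/159) = 344935 + 1/(10400615800919/179984025) = 344935 + 179984025/10400615800919 = 3587536411469979290/10400615800919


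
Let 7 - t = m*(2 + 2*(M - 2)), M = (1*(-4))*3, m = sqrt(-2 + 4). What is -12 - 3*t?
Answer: -33 - 78*sqrt(2) ≈ -143.31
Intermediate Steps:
m = sqrt(2) ≈ 1.4142
M = -12 (M = -4*3 = -12)
t = 7 + 26*sqrt(2) (t = 7 - sqrt(2)*(2 + 2*(-12 - 2)) = 7 - sqrt(2)*(2 + 2*(-14)) = 7 - sqrt(2)*(2 - 28) = 7 - sqrt(2)*(-26) = 7 - (-26)*sqrt(2) = 7 + 26*sqrt(2) ≈ 43.770)
-12 - 3*t = -12 - 3*(7 + 26*sqrt(2)) = -12 + (-21 - 78*sqrt(2)) = -33 - 78*sqrt(2)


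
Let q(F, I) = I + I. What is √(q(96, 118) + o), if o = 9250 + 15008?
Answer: √24494 ≈ 156.51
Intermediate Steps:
q(F, I) = 2*I
o = 24258
√(q(96, 118) + o) = √(2*118 + 24258) = √(236 + 24258) = √24494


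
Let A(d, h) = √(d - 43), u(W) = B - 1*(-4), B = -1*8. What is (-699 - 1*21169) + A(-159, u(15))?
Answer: -21868 + I*√202 ≈ -21868.0 + 14.213*I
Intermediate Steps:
B = -8
u(W) = -4 (u(W) = -8 - 1*(-4) = -8 + 4 = -4)
A(d, h) = √(-43 + d)
(-699 - 1*21169) + A(-159, u(15)) = (-699 - 1*21169) + √(-43 - 159) = (-699 - 21169) + √(-202) = -21868 + I*√202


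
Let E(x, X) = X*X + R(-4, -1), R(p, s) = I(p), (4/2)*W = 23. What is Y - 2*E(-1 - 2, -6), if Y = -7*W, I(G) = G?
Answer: -289/2 ≈ -144.50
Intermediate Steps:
W = 23/2 (W = (1/2)*23 = 23/2 ≈ 11.500)
R(p, s) = p
E(x, X) = -4 + X**2 (E(x, X) = X*X - 4 = X**2 - 4 = -4 + X**2)
Y = -161/2 (Y = -7*23/2 = -161/2 ≈ -80.500)
Y - 2*E(-1 - 2, -6) = -161/2 - 2*(-4 + (-6)**2) = -161/2 - 2*(-4 + 36) = -161/2 - 2*32 = -161/2 - 64 = -289/2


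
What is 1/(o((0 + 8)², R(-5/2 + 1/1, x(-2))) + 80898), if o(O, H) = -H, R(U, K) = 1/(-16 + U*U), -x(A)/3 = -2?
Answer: 55/4449394 ≈ 1.2361e-5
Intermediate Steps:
x(A) = 6 (x(A) = -3*(-2) = 6)
R(U, K) = 1/(-16 + U²)
1/(o((0 + 8)², R(-5/2 + 1/1, x(-2))) + 80898) = 1/(-1/(-16 + (-5/2 + 1/1)²) + 80898) = 1/(-1/(-16 + (-5*½ + 1*1)²) + 80898) = 1/(-1/(-16 + (-5/2 + 1)²) + 80898) = 1/(-1/(-16 + (-3/2)²) + 80898) = 1/(-1/(-16 + 9/4) + 80898) = 1/(-1/(-55/4) + 80898) = 1/(-1*(-4/55) + 80898) = 1/(4/55 + 80898) = 1/(4449394/55) = 55/4449394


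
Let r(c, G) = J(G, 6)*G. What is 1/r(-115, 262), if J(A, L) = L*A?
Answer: 1/411864 ≈ 2.4280e-6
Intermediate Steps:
J(A, L) = A*L
r(c, G) = 6*G² (r(c, G) = (G*6)*G = (6*G)*G = 6*G²)
1/r(-115, 262) = 1/(6*262²) = 1/(6*68644) = 1/411864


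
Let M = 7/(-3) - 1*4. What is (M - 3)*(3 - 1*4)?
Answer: 28/3 ≈ 9.3333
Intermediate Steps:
M = -19/3 (M = 7*(-⅓) - 4 = -7/3 - 4 = -19/3 ≈ -6.3333)
(M - 3)*(3 - 1*4) = (-19/3 - 3)*(3 - 1*4) = -28*(3 - 4)/3 = -28/3*(-1) = 28/3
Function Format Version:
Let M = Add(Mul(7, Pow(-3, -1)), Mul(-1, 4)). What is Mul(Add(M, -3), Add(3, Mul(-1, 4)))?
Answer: Rational(28, 3) ≈ 9.3333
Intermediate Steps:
M = Rational(-19, 3) (M = Add(Mul(7, Rational(-1, 3)), -4) = Add(Rational(-7, 3), -4) = Rational(-19, 3) ≈ -6.3333)
Mul(Add(M, -3), Add(3, Mul(-1, 4))) = Mul(Add(Rational(-19, 3), -3), Add(3, Mul(-1, 4))) = Mul(Rational(-28, 3), Add(3, -4)) = Mul(Rational(-28, 3), -1) = Rational(28, 3)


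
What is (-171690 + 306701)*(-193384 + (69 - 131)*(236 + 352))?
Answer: -31030928240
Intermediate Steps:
(-171690 + 306701)*(-193384 + (69 - 131)*(236 + 352)) = 135011*(-193384 - 62*588) = 135011*(-193384 - 36456) = 135011*(-229840) = -31030928240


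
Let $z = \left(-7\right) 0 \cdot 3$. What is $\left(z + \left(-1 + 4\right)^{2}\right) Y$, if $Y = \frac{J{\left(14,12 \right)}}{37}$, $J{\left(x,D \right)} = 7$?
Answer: $\frac{63}{37} \approx 1.7027$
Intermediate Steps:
$Y = \frac{7}{37} \approx 0.18919$
$z = 0$ ($z = 0 \cdot 3 = 0$)
$\left(z + \left(-1 + 4\right)^{2}\right) Y = \left(0 + \left(-1 + 4\right)^{2}\right) \frac{7}{37} = \left(0 + 3^{2}\right) \frac{7}{37} = \left(0 + 9\right) \frac{7}{37} = 9 \cdot \frac{7}{37} = \frac{63}{37}$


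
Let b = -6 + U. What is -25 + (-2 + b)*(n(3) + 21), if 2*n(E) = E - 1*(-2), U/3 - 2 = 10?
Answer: 633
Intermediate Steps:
U = 36 (U = 6 + 3*10 = 6 + 30 = 36)
n(E) = 1 + E/2 (n(E) = (E - 1*(-2))/2 = (E + 2)/2 = (2 + E)/2 = 1 + E/2)
b = 30 (b = -6 + 36 = 30)
-25 + (-2 + b)*(n(3) + 21) = -25 + (-2 + 30)*((1 + (½)*3) + 21) = -25 + 28*((1 + 3/2) + 21) = -25 + 28*(5/2 + 21) = -25 + 28*(47/2) = -25 + 658 = 633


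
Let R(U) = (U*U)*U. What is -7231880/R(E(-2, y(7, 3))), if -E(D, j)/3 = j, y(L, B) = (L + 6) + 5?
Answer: 903985/19683 ≈ 45.927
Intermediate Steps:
y(L, B) = 11 + L (y(L, B) = (6 + L) + 5 = 11 + L)
E(D, j) = -3*j
R(U) = U**3 (R(U) = U**2*U = U**3)
-7231880/R(E(-2, y(7, 3))) = -7231880*(-1/(27*(11 + 7)**3)) = -7231880/((-3*18)**3) = -7231880/((-54)**3) = -7231880/(-157464) = -7231880*(-1/157464) = 903985/19683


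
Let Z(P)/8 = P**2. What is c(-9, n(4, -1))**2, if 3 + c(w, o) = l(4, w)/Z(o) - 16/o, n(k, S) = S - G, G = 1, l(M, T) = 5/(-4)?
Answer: 403225/16384 ≈ 24.611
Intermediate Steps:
l(M, T) = -5/4 (l(M, T) = 5*(-1/4) = -5/4)
n(k, S) = -1 + S (n(k, S) = S - 1*1 = S - 1 = -1 + S)
Z(P) = 8*P**2
c(w, o) = -3 - 16/o - 5/(32*o**2) (c(w, o) = -3 + (-5*1/(8*o**2)/4 - 16/o) = -3 + (-5/(32*o**2) - 16/o) = -3 + (-16/o - 5/(32*o**2)) = -3 - 16/o - 5/(32*o**2))
c(-9, n(4, -1))**2 = (-3 - 16/(-1 - 1) - 5/(32*(-1 - 1)**2))**2 = (-3 - 16/(-2) - 5/32/(-2)**2)**2 = (-3 - 16*(-1/2) - 5/32*1/4)**2 = (-3 + 8 - 5/128)**2 = (635/128)**2 = 403225/16384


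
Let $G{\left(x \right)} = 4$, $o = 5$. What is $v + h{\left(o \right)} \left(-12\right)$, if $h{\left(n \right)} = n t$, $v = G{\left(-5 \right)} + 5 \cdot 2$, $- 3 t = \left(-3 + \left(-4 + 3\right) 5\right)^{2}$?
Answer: $1294$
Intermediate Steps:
$t = - \frac{64}{3}$ ($t = - \frac{\left(-3 + \left(-4 + 3\right) 5\right)^{2}}{3} = - \frac{\left(-3 - 5\right)^{2}}{3} = - \frac{\left(-8\right)^{2}}{3} = \left(- \frac{1}{3}\right) 64 = - \frac{64}{3} \approx -21.333$)
$v = 14$ ($v = 4 + 5 \cdot 2 = 4 + 10 = 14$)
$h{\left(n \right)} = - \frac{64 n}{3}$ ($h{\left(n \right)} = n \left(- \frac{64}{3}\right) = - \frac{64 n}{3}$)
$v + h{\left(o \right)} \left(-12\right) = 14 + \left(- \frac{64}{3}\right) 5 \left(-12\right) = 14 - -1280 = 14 + 1280 = 1294$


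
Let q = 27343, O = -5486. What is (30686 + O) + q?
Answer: 52543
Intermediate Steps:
(30686 + O) + q = (30686 - 5486) + 27343 = 25200 + 27343 = 52543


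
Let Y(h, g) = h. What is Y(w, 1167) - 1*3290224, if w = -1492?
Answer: -3291716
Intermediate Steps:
Y(w, 1167) - 1*3290224 = -1492 - 1*3290224 = -1492 - 3290224 = -3291716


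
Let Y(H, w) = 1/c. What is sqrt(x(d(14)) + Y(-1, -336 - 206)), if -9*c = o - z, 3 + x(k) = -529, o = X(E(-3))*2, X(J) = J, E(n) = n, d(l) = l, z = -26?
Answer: I*sqrt(53245)/10 ≈ 23.075*I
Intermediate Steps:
o = -6 (o = -3*2 = -6)
x(k) = -532 (x(k) = -3 - 529 = -532)
c = -20/9 (c = -(-6 - 1*(-26))/9 = -(-6 + 26)/9 = -1/9*20 = -20/9 ≈ -2.2222)
Y(H, w) = -9/20 (Y(H, w) = 1/(-20/9) = -9/20)
sqrt(x(d(14)) + Y(-1, -336 - 206)) = sqrt(-532 - 9/20) = sqrt(-10649/20) = I*sqrt(53245)/10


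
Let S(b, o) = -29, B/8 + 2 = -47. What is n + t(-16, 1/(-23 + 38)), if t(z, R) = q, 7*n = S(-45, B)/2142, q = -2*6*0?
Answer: -29/14994 ≈ -0.0019341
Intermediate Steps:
B = -392 (B = -16 + 8*(-47) = -16 - 376 = -392)
q = 0 (q = -12*0 = 0)
n = -29/14994 (n = (-29/2142)/7 = (-29*1/2142)/7 = (1/7)*(-29/2142) = -29/14994 ≈ -0.0019341)
t(z, R) = 0
n + t(-16, 1/(-23 + 38)) = -29/14994 + 0 = -29/14994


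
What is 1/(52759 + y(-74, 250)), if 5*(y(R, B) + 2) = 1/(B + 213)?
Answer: 2315/122132456 ≈ 1.8955e-5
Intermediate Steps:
y(R, B) = -2 + 1/(5*(213 + B)) (y(R, B) = -2 + 1/(5*(B + 213)) = -2 + 1/(5*(213 + B)))
1/(52759 + y(-74, 250)) = 1/(52759 + (-2129 - 10*250)/(5*(213 + 250))) = 1/(52759 + (⅕)*(-2129 - 2500)/463) = 1/(52759 + (⅕)*(1/463)*(-4629)) = 1/(52759 - 4629/2315) = 1/(122132456/2315) = 2315/122132456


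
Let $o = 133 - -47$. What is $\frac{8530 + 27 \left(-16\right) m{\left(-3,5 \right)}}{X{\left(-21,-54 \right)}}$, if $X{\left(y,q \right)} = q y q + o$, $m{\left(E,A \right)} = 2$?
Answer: $- \frac{3833}{30528} \approx -0.12556$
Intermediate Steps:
$o = 180$ ($o = 133 + 47 = 180$)
$X{\left(y,q \right)} = 180 + y q^{2}$ ($X{\left(y,q \right)} = q y q + 180 = y q^{2} + 180 = 180 + y q^{2}$)
$\frac{8530 + 27 \left(-16\right) m{\left(-3,5 \right)}}{X{\left(-21,-54 \right)}} = \frac{8530 + 27 \left(-16\right) 2}{180 - 21 \left(-54\right)^{2}} = \frac{8530 - 864}{180 - 61236} = \frac{7666}{-61056} = 7666 \left(- \frac{1}{61056}\right) = - \frac{3833}{30528}$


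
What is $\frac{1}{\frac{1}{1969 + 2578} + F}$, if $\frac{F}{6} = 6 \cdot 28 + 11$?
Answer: $\frac{4547}{4883479} \approx 0.0009311$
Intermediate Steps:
$F = 1074$ ($F = 6 \left(6 \cdot 28 + 11\right) = 6 \left(168 + 11\right) = 6 \cdot 179 = 1074$)
$\frac{1}{\frac{1}{1969 + 2578} + F} = \frac{1}{\frac{1}{1969 + 2578} + 1074} = \frac{1}{\frac{1}{4547} + 1074} = \frac{1}{\frac{4883479}{4547}} = \frac{4547}{4883479}$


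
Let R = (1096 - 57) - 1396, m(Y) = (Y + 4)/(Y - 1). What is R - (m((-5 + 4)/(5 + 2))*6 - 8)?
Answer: -1315/4 ≈ -328.75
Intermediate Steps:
m(Y) = (4 + Y)/(-1 + Y)
R = -357 (R = 1039 - 1396 = -357)
R - (m((-5 + 4)/(5 + 2))*6 - 8) = -357 - (((4 + (-5 + 4)/(5 + 2))/(-1 + (-5 + 4)/(5 + 2)))*6 - 8) = -357 - (((4 - 1/7)/(-1 - 1/7))*6 - 8) = -357 - (((27/7)/(-8/7))*6 - 8) = -357 - (-7/8*27/7*6 - 8) = -357 - (-27/8*6 - 8) = -357 - (-81/4 - 8) = -357 - 1*(-113/4) = -357 + 113/4 = -1315/4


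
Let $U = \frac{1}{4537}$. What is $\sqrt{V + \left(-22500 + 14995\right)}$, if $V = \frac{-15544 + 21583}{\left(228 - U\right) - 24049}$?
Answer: $\frac{i \sqrt{87664328682879981374}}{108075878} \approx 86.633 i$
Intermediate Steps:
$U = \frac{1}{4537} \approx 0.00022041$
$V = - \frac{27398943}{108075878}$ ($V = \frac{-15544 + 21583}{\left(228 - \frac{1}{4537}\right) - 24049} = \frac{6039}{\left(228 - \frac{1}{4537}\right) - 24049} = \frac{6039}{\frac{1034435}{4537} - 24049} = \frac{6039}{- \frac{108075878}{4537}} = 6039 \left(- \frac{4537}{108075878}\right) = - \frac{27398943}{108075878} \approx -0.25352$)
$\sqrt{V + \left(-22500 + 14995\right)} = \sqrt{- \frac{27398943}{108075878} + \left(-22500 + 14995\right)} = \sqrt{- \frac{27398943}{108075878} - 7505} = \sqrt{- \frac{811136863333}{108075878}} = \frac{i \sqrt{87664328682879981374}}{108075878}$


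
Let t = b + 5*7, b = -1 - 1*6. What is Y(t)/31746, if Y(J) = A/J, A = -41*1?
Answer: -41/888888 ≈ -4.6125e-5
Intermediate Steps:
b = -7 (b = -1 - 6 = -7)
A = -41
t = 28 (t = -7 + 5*7 = -7 + 35 = 28)
Y(J) = -41/J
Y(t)/31746 = -41/28/31746 = -41*1/28*(1/31746) = -41/28*1/31746 = -41/888888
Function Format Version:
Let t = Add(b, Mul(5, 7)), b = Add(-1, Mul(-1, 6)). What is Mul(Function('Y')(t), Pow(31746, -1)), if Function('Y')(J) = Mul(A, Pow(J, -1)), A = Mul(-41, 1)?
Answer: Rational(-41, 888888) ≈ -4.6125e-5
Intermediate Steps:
b = -7 (b = Add(-1, -6) = -7)
A = -41
t = 28 (t = Add(-7, Mul(5, 7)) = Add(-7, 35) = 28)
Function('Y')(J) = Mul(-41, Pow(J, -1))
Mul(Function('Y')(t), Pow(31746, -1)) = Mul(Mul(-41, Pow(28, -1)), Pow(31746, -1)) = Mul(Mul(-41, Rational(1, 28)), Rational(1, 31746)) = Mul(Rational(-41, 28), Rational(1, 31746)) = Rational(-41, 888888)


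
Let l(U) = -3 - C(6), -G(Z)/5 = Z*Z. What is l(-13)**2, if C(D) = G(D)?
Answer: 31329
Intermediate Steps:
G(Z) = -5*Z**2 (G(Z) = -5*Z*Z = -5*Z**2)
C(D) = -5*D**2
l(U) = 177 (l(U) = -3 - (-5)*6**2 = -3 - (-5)*36 = -3 - 1*(-180) = -3 + 180 = 177)
l(-13)**2 = 177**2 = 31329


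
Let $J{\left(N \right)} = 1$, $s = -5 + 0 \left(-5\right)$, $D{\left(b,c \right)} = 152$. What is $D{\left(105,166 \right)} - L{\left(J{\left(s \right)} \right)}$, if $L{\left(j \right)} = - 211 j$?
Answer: $363$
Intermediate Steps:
$s = -5$ ($s = -5 + 0 = -5$)
$D{\left(105,166 \right)} - L{\left(J{\left(s \right)} \right)} = 152 - \left(-211\right) 1 = 152 - -211 = 152 + 211 = 363$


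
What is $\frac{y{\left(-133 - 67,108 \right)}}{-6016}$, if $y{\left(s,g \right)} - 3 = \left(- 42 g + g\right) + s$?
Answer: $\frac{4625}{6016} \approx 0.76878$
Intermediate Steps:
$y{\left(s,g \right)} = 3 + s - 41 g$ ($y{\left(s,g \right)} = 3 + \left(\left(- 42 g + g\right) + s\right) = 3 - \left(- s + 41 g\right) = 3 + s - 41 g$)
$\frac{y{\left(-133 - 67,108 \right)}}{-6016} = \frac{3 - 200 - 4428}{-6016} = \left(3 - 200 - 4428\right) \left(- \frac{1}{6016}\right) = \left(-4625\right) \left(- \frac{1}{6016}\right) = \frac{4625}{6016}$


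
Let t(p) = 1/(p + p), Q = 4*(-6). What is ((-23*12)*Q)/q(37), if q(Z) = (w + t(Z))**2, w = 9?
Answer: 1577088/19343 ≈ 81.533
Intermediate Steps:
Q = -24
t(p) = 1/(2*p)
q(Z) = (9 + 1/(2*Z))**2
((-23*12)*Q)/q(37) = (-23*12*(-24))/(((1/4)*(1 + 18*37)**2/37**2)) = (-276*(-24))/(((1/4)*(1/1369)*(1 + 666)**2)) = 6624/(((1/4)*(1/1369)*667**2)) = 6624/(((1/4)*(1/1369)*444889)) = 6624/(444889/5476) = 6624*(5476/444889) = 1577088/19343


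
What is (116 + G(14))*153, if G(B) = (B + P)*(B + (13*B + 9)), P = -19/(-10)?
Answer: 1032903/2 ≈ 5.1645e+5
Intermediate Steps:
P = 19/10 (P = -19*(-⅒) = 19/10 ≈ 1.9000)
G(B) = (9 + 14*B)*(19/10 + B) (G(B) = (B + 19/10)*(B + (13*B + 9)) = (19/10 + B)*(B + (9 + 13*B)) = (19/10 + B)*(9 + 14*B) = (9 + 14*B)*(19/10 + B))
(116 + G(14))*153 = (116 + (171/10 + 14*14² + (178/5)*14))*153 = (116 + (171/10 + 14*196 + 2492/5))*153 = (116 + (171/10 + 2744 + 2492/5))*153 = (116 + 6519/2)*153 = (6751/2)*153 = 1032903/2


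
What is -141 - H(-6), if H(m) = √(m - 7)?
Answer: -141 - I*√13 ≈ -141.0 - 3.6056*I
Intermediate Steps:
H(m) = √(-7 + m)
-141 - H(-6) = -141 - √(-7 - 6) = -141 - √(-13) = -141 - I*√13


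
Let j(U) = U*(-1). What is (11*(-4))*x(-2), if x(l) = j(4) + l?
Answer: 264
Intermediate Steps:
j(U) = -U
x(l) = -4 + l (x(l) = -1*4 + l = -4 + l)
(11*(-4))*x(-2) = (11*(-4))*(-4 - 2) = -44*(-6) = 264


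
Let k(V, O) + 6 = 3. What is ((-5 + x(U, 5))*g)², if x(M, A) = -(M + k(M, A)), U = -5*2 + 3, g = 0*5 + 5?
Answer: 625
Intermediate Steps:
k(V, O) = -3 (k(V, O) = -6 + 3 = -3)
g = 5 (g = 0 + 5 = 5)
U = -7 (U = -10 + 3 = -7)
x(M, A) = 3 - M (x(M, A) = -(M - 3) = -(-3 + M) = 3 - M)
((-5 + x(U, 5))*g)² = ((-5 + (3 - 1*(-7)))*5)² = ((-5 + (3 + 7))*5)² = ((-5 + 10)*5)² = (5*5)² = 25² = 625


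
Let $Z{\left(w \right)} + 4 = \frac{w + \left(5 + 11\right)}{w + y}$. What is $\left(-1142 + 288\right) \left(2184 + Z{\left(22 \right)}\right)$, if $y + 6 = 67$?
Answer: $- \frac{154555212}{83} \approx -1.8621 \cdot 10^{6}$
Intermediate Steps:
$y = 61$ ($y = -6 + 67 = 61$)
$Z{\left(w \right)} = -4 + \frac{16 + w}{61 + w}$ ($Z{\left(w \right)} = -4 + \frac{w + \left(5 + 11\right)}{w + 61} = -4 + \frac{w + 16}{61 + w} = -4 + \frac{16 + w}{61 + w}$)
$\left(-1142 + 288\right) \left(2184 + Z{\left(22 \right)}\right) = \left(-1142 + 288\right) \left(2184 + \frac{3 \left(-76 - 22\right)}{61 + 22}\right) = - 854 \left(2184 + \frac{3 \left(-76 - 22\right)}{83}\right) = - 854 \left(2184 + 3 \cdot \frac{1}{83} \left(-98\right)\right) = - 854 \left(2184 - \frac{294}{83}\right) = \left(-854\right) \frac{180978}{83} = - \frac{154555212}{83}$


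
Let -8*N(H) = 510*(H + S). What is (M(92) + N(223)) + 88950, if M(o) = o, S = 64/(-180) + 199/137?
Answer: 61449281/822 ≈ 74756.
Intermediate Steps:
S = 6763/6165 (S = 64*(-1/180) + 199*(1/137) = -16/45 + 199/137 = 6763/6165 ≈ 1.0970)
N(H) = -114971/1644 - 255*H/4 (N(H) = -255*(H + 6763/6165)/4 = -255*(6763/6165 + H)/4 = -(229942/411 + 510*H)/8 = -114971/1644 - 255*H/4)
(M(92) + N(223)) + 88950 = (92 + (-114971/1644 - 255/4*223)) + 88950 = (92 + (-114971/1644 - 56865/4)) + 88950 = (92 - 11743243/822) + 88950 = -11667619/822 + 88950 = 61449281/822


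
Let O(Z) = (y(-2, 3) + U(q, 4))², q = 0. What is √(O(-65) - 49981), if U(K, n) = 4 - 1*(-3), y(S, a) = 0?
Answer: 6*I*√1387 ≈ 223.45*I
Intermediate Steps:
U(K, n) = 7 (U(K, n) = 4 + 3 = 7)
O(Z) = 49 (O(Z) = (0 + 7)² = 7² = 49)
√(O(-65) - 49981) = √(49 - 49981) = √(-49932) = 6*I*√1387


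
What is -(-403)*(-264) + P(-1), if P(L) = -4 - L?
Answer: -106395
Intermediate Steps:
-(-403)*(-264) + P(-1) = -(-403)*(-264) + (-4 - 1*(-1)) = -403*264 + (-4 + 1) = -106392 - 3 = -106395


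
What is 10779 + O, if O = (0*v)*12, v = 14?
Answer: 10779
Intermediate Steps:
O = 0 (O = (0*14)*12 = 0*12 = 0)
10779 + O = 10779 + 0 = 10779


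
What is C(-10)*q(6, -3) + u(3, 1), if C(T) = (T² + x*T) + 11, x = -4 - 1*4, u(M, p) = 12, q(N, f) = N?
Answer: 1158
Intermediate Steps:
x = -8 (x = -4 - 4 = -8)
C(T) = 11 + T² - 8*T (C(T) = (T² - 8*T) + 11 = 11 + T² - 8*T)
C(-10)*q(6, -3) + u(3, 1) = (11 + (-10)² - 8*(-10))*6 + 12 = (11 + 100 + 80)*6 + 12 = 191*6 + 12 = 1146 + 12 = 1158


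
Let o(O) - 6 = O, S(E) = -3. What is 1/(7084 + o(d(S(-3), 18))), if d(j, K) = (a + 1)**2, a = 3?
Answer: 1/7106 ≈ 0.00014073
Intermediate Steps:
d(j, K) = 16 (d(j, K) = (3 + 1)**2 = 4**2 = 16)
o(O) = 6 + O
1/(7084 + o(d(S(-3), 18))) = 1/(7084 + (6 + 16)) = 1/(7084 + 22) = 1/7106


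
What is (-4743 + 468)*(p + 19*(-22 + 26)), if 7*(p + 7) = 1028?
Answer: -6459525/7 ≈ -9.2279e+5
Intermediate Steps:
p = 979/7 (p = -7 + (⅐)*1028 = -7 + 1028/7 = 979/7 ≈ 139.86)
(-4743 + 468)*(p + 19*(-22 + 26)) = (-4743 + 468)*(979/7 + 19*(-22 + 26)) = -4275*(979/7 + 19*4) = -4275*(979/7 + 76) = -4275*1511/7 = -6459525/7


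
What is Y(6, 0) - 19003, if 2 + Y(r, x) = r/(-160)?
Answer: -1520403/80 ≈ -19005.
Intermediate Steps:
Y(r, x) = -2 - r/160 (Y(r, x) = -2 + r/(-160) = -2 + r*(-1/160) = -2 - r/160)
Y(6, 0) - 19003 = (-2 - 1/160*6) - 19003 = (-2 - 3/80) - 19003 = -163/80 - 19003 = -1520403/80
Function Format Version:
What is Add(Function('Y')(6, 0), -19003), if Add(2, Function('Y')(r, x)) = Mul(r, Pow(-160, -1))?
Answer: Rational(-1520403, 80) ≈ -19005.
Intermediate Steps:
Function('Y')(r, x) = Add(-2, Mul(Rational(-1, 160), r)) (Function('Y')(r, x) = Add(-2, Mul(r, Pow(-160, -1))) = Add(-2, Mul(r, Rational(-1, 160))) = Add(-2, Mul(Rational(-1, 160), r)))
Add(Function('Y')(6, 0), -19003) = Add(Add(-2, Mul(Rational(-1, 160), 6)), -19003) = Add(Add(-2, Rational(-3, 80)), -19003) = Add(Rational(-163, 80), -19003) = Rational(-1520403, 80)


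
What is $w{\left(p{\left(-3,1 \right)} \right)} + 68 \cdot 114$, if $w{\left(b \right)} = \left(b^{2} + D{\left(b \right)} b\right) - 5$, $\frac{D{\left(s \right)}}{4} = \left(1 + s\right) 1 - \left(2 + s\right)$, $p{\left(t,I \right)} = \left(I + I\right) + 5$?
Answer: $7768$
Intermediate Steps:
$p{\left(t,I \right)} = 5 + 2 I$ ($p{\left(t,I \right)} = 2 I + 5 = 5 + 2 I$)
$D{\left(s \right)} = -4$ ($D{\left(s \right)} = 4 \left(\left(1 + s\right) 1 - \left(2 + s\right)\right) = 4 \left(\left(1 + s\right) - \left(2 + s\right)\right) = 4 \left(-1\right) = -4$)
$w{\left(b \right)} = -5 + b^{2} - 4 b$ ($w{\left(b \right)} = \left(b^{2} - 4 b\right) - 5 = -5 + b^{2} - 4 b$)
$w{\left(p{\left(-3,1 \right)} \right)} + 68 \cdot 114 = \left(-5 + \left(5 + 2 \cdot 1\right)^{2} - 4 \left(5 + 2 \cdot 1\right)\right) + 68 \cdot 114 = \left(-5 + \left(5 + 2\right)^{2} - 4 \left(5 + 2\right)\right) + 7752 = \left(-5 + 7^{2} - 28\right) + 7752 = \left(-5 + 49 - 28\right) + 7752 = 16 + 7752 = 7768$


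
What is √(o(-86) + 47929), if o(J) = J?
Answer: √47843 ≈ 218.73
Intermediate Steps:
√(o(-86) + 47929) = √(-86 + 47929) = √47843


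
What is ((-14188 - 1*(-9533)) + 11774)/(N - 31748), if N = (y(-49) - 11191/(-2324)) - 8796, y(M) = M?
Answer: -16544556/94326941 ≈ -0.17540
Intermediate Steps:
N = -20544589/2324 (N = (-49 - 11191/(-2324)) - 8796 = (-49 - 11191*(-1/2324)) - 8796 = (-49 + 11191/2324) - 8796 = -102685/2324 - 8796 = -20544589/2324 ≈ -8840.2)
((-14188 - 1*(-9533)) + 11774)/(N - 31748) = ((-14188 - 1*(-9533)) + 11774)/(-20544589/2324 - 31748) = ((-14188 + 9533) + 11774)/(-94326941/2324) = (-4655 + 11774)*(-2324/94326941) = 7119*(-2324/94326941) = -16544556/94326941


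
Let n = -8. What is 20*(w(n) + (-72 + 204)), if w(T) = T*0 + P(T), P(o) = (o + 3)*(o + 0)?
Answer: 3440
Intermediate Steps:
P(o) = o*(3 + o) (P(o) = (3 + o)*o = o*(3 + o))
w(T) = T*(3 + T) (w(T) = T*0 + T*(3 + T) = 0 + T*(3 + T) = T*(3 + T))
20*(w(n) + (-72 + 204)) = 20*(-8*(3 - 8) + (-72 + 204)) = 20*(-8*(-5) + 132) = 20*(40 + 132) = 20*172 = 3440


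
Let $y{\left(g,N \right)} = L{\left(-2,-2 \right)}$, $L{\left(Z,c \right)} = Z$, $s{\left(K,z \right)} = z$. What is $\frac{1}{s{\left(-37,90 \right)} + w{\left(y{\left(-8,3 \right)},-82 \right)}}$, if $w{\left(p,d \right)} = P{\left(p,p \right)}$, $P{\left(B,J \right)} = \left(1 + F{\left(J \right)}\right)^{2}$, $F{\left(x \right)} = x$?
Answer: $\frac{1}{91} \approx 0.010989$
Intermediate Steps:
$y{\left(g,N \right)} = -2$
$P{\left(B,J \right)} = \left(1 + J\right)^{2}$
$w{\left(p,d \right)} = \left(1 + p\right)^{2}$
$\frac{1}{s{\left(-37,90 \right)} + w{\left(y{\left(-8,3 \right)},-82 \right)}} = \frac{1}{90 + \left(1 - 2\right)^{2}} = \frac{1}{90 + \left(-1\right)^{2}} = \frac{1}{90 + 1} = \frac{1}{91}$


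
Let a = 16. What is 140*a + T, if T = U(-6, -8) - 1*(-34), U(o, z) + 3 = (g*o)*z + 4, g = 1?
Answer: 2323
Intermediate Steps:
U(o, z) = 1 + o*z (U(o, z) = -3 + ((1*o)*z + 4) = -3 + (o*z + 4) = -3 + (4 + o*z) = 1 + o*z)
T = 83 (T = (1 - 6*(-8)) - 1*(-34) = (1 + 48) + 34 = 49 + 34 = 83)
140*a + T = 140*16 + 83 = 2240 + 83 = 2323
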